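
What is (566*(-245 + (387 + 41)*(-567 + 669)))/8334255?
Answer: 24570626/8334255 ≈ 2.9482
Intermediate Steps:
(566*(-245 + (387 + 41)*(-567 + 669)))/8334255 = (566*(-245 + 428*102))*(1/8334255) = (566*(-245 + 43656))*(1/8334255) = (566*43411)*(1/8334255) = 24570626*(1/8334255) = 24570626/8334255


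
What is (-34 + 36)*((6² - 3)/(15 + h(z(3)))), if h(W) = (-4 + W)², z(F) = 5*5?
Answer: 11/76 ≈ 0.14474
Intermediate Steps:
z(F) = 25
(-34 + 36)*((6² - 3)/(15 + h(z(3)))) = (-34 + 36)*((6² - 3)/(15 + (-4 + 25)²)) = 2*((36 - 3)/(15 + 21²)) = 2*(33/(15 + 441)) = 2*(33/456) = 2*(33*(1/456)) = 2*(11/152) = 11/76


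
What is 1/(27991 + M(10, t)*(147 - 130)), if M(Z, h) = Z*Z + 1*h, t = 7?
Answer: 1/29810 ≈ 3.3546e-5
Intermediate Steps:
M(Z, h) = h + Z**2 (M(Z, h) = Z**2 + h = h + Z**2)
1/(27991 + M(10, t)*(147 - 130)) = 1/(27991 + (7 + 10**2)*(147 - 130)) = 1/(27991 + (7 + 100)*17) = 1/(27991 + 107*17) = 1/(27991 + 1819) = 1/29810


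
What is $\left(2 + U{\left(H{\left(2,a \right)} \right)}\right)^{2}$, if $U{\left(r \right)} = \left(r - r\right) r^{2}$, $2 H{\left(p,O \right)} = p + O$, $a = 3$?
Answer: $4$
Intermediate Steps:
$H{\left(p,O \right)} = \frac{O}{2} + \frac{p}{2}$ ($H{\left(p,O \right)} = \frac{p + O}{2} = \frac{O + p}{2} = \frac{O}{2} + \frac{p}{2}$)
$U{\left(r \right)} = 0$ ($U{\left(r \right)} = 0 r^{2} = 0$)
$\left(2 + U{\left(H{\left(2,a \right)} \right)}\right)^{2} = \left(2 + 0\right)^{2} = 2^{2} = 4$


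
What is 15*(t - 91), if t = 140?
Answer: 735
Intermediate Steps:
15*(t - 91) = 15*(140 - 91) = 15*49 = 735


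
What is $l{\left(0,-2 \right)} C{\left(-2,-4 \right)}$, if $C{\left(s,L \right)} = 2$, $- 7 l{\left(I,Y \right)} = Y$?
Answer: $\frac{4}{7} \approx 0.57143$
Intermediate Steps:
$l{\left(I,Y \right)} = - \frac{Y}{7}$
$l{\left(0,-2 \right)} C{\left(-2,-4 \right)} = \left(- \frac{1}{7}\right) \left(-2\right) 2 = \frac{2}{7} \cdot 2 = \frac{4}{7}$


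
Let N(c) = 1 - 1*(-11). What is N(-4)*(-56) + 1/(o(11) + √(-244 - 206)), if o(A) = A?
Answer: (-10080*√2 + 7391*I)/(-11*I + 15*√2) ≈ -671.98 - 0.037151*I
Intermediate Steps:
N(c) = 12 (N(c) = 1 + 11 = 12)
N(-4)*(-56) + 1/(o(11) + √(-244 - 206)) = 12*(-56) + 1/(11 + √(-244 - 206)) = -672 + 1/(11 + √(-450)) = -672 + 1/(11 + 15*I*√2)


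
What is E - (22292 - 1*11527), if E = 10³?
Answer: -9765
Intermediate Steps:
E = 1000
E - (22292 - 1*11527) = 1000 - (22292 - 1*11527) = 1000 - (22292 - 11527) = 1000 - 1*10765 = 1000 - 10765 = -9765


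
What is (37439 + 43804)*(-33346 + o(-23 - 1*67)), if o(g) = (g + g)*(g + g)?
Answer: -76855878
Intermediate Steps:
o(g) = 4*g² (o(g) = (2*g)*(2*g) = 4*g²)
(37439 + 43804)*(-33346 + o(-23 - 1*67)) = (37439 + 43804)*(-33346 + 4*(-23 - 1*67)²) = 81243*(-33346 + 4*(-23 - 67)²) = 81243*(-33346 + 4*(-90)²) = 81243*(-33346 + 4*8100) = 81243*(-33346 + 32400) = 81243*(-946) = -76855878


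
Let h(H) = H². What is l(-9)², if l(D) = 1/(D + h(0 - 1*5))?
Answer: 1/256 ≈ 0.0039063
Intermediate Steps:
l(D) = 1/(25 + D) (l(D) = 1/(D + (0 - 1*5)²) = 1/(D + (0 - 5)²) = 1/(D + (-5)²) = 1/(D + 25) = 1/(25 + D))
l(-9)² = (1/(25 - 9))² = (1/16)² = 1/256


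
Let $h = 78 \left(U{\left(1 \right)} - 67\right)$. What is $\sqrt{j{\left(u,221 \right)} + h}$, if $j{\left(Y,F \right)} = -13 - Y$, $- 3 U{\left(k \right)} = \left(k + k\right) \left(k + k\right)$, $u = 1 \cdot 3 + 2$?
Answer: $2 i \sqrt{1337} \approx 73.13 i$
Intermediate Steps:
$u = 5$ ($u = 3 + 2 = 5$)
$U{\left(k \right)} = - \frac{4 k^{2}}{3}$ ($U{\left(k \right)} = - \frac{\left(k + k\right) \left(k + k\right)}{3} = - \frac{2 k 2 k}{3} = - \frac{4 k^{2}}{3}$)
$h = -5330$ ($h = 78 \left(- \frac{4 \cdot 1^{2}}{3} - 67\right) = 78 \left(\left(- \frac{4}{3}\right) 1 - 67\right) = 78 \left(- \frac{4}{3} - 67\right) = 78 \left(- \frac{205}{3}\right) = -5330$)
$\sqrt{j{\left(u,221 \right)} + h} = \sqrt{\left(-13 - 5\right) - 5330} = \sqrt{-18 - 5330} = \sqrt{-5348} = 2 i \sqrt{1337}$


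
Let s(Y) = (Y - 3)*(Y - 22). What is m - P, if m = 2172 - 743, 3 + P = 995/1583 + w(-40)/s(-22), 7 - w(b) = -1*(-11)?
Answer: 623113358/435325 ≈ 1431.4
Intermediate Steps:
s(Y) = (-22 + Y)*(-3 + Y) (s(Y) = (-3 + Y)*(-22 + Y) = (-22 + Y)*(-3 + Y))
w(b) = -4 (w(b) = 7 - (-1)*(-11) = 7 - 1*11 = 7 - 11 = -4)
P = -1033933/435325 (P = -3 + (995/1583 - 4/(66 + (-22)² - 25*(-22))) = -3 + (995*(1/1583) - 4/(66 + 484 + 550)) = -3 + (995/1583 - 4/1100) = -3 + (995/1583 - 4*1/1100) = -3 + (995/1583 - 1/275) = -3 + 272042/435325 = -1033933/435325 ≈ -2.3751)
m = 1429
m - P = 1429 - 1*(-1033933/435325) = 1429 + 1033933/435325 = 623113358/435325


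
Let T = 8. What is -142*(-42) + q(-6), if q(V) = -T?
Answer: 5956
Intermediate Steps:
q(V) = -8 (q(V) = -1*8 = -8)
-142*(-42) + q(-6) = -142*(-42) - 8 = 5964 - 8 = 5956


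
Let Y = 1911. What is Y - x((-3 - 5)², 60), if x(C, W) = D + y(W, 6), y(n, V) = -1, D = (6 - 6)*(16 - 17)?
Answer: 1912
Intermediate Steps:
D = 0 (D = 0*(-1) = 0)
x(C, W) = -1 (x(C, W) = 0 - 1 = -1)
Y - x((-3 - 5)², 60) = 1911 - 1*(-1) = 1911 + 1 = 1912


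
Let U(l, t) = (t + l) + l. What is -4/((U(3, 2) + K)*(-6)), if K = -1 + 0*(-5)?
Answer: 2/21 ≈ 0.095238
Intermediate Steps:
K = -1 (K = -1 + 0 = -1)
U(l, t) = t + 2*l (U(l, t) = (l + t) + l = t + 2*l)
-4/((U(3, 2) + K)*(-6)) = -4/(((2 + 2*3) - 1)*(-6)) = -4*(-1)/(((2 + 6) - 1)*6) = -4*(-1)/((8 - 1)*6) = -4*(-1)/(7*6) = -4*(-1/42) = 2/21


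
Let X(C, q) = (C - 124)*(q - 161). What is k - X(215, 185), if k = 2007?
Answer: -177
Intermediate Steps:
X(C, q) = (-161 + q)*(-124 + C) (X(C, q) = (-124 + C)*(-161 + q) = (-161 + q)*(-124 + C))
k - X(215, 185) = 2007 - (19964 - 161*215 - 124*185 + 215*185) = 2007 - (19964 - 34615 - 22940 + 39775) = 2007 - 1*2184 = 2007 - 2184 = -177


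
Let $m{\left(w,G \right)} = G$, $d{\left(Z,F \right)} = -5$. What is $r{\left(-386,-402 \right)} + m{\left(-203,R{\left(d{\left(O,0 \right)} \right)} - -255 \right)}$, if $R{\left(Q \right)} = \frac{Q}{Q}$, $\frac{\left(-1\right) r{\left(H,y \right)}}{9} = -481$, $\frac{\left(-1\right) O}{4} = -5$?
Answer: $4585$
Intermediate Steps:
$O = 20$ ($O = \left(-4\right) \left(-5\right) = 20$)
$r{\left(H,y \right)} = 4329$ ($r{\left(H,y \right)} = \left(-9\right) \left(-481\right) = 4329$)
$R{\left(Q \right)} = 1$
$r{\left(-386,-402 \right)} + m{\left(-203,R{\left(d{\left(O,0 \right)} \right)} - -255 \right)} = 4329 + \left(1 - -255\right) = 4329 + \left(1 + 255\right) = 4329 + 256 = 4585$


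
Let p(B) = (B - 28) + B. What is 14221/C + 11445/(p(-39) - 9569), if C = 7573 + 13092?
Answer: -263794/533157 ≈ -0.49478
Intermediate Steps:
p(B) = -28 + 2*B (p(B) = (-28 + B) + B = -28 + 2*B)
C = 20665
14221/C + 11445/(p(-39) - 9569) = 14221/20665 + 11445/((-28 + 2*(-39)) - 9569) = 14221*(1/20665) + 11445/((-28 - 78) - 9569) = 14221/20665 + 11445/(-106 - 9569) = 14221/20665 + 11445/(-9675) = 14221/20665 + 11445*(-1/9675) = 14221/20665 - 763/645 = -263794/533157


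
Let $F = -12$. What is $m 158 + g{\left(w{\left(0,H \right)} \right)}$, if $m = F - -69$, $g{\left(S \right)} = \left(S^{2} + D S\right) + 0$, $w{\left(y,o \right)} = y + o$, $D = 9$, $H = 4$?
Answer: $9058$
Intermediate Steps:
$w{\left(y,o \right)} = o + y$
$g{\left(S \right)} = S^{2} + 9 S$ ($g{\left(S \right)} = \left(S^{2} + 9 S\right) + 0 = S^{2} + 9 S$)
$m = 57$ ($m = -12 - -69 = -12 + 69 = 57$)
$m 158 + g{\left(w{\left(0,H \right)} \right)} = 57 \cdot 158 + \left(4 + 0\right) \left(9 + \left(4 + 0\right)\right) = 9006 + 4 \left(9 + 4\right) = 9006 + 4 \cdot 13 = 9006 + 52 = 9058$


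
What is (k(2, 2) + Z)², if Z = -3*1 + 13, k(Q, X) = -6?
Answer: 16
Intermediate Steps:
Z = 10 (Z = -3 + 13 = 10)
(k(2, 2) + Z)² = (-6 + 10)² = 4² = 16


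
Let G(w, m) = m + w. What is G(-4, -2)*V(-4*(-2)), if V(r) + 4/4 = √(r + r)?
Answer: -18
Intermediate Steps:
V(r) = -1 + √2*√r (V(r) = -1 + √(r + r) = -1 + √(2*r) = -1 + √2*√r)
G(-4, -2)*V(-4*(-2)) = (-2 - 4)*(-1 + √2*√(-4*(-2))) = -6*(-1 + √2*√8) = -6*(-1 + √2*(2*√2)) = -6*(-1 + 4) = -6*3 = -18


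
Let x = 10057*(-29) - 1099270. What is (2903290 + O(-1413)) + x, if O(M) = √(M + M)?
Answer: 1512367 + 3*I*√314 ≈ 1.5124e+6 + 53.16*I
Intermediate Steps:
x = -1390923 (x = -291653 - 1099270 = -1390923)
O(M) = √2*√M (O(M) = √(2*M) = √2*√M)
(2903290 + O(-1413)) + x = (2903290 + √2*√(-1413)) - 1390923 = (2903290 + √2*(3*I*√157)) - 1390923 = (2903290 + 3*I*√314) - 1390923 = 1512367 + 3*I*√314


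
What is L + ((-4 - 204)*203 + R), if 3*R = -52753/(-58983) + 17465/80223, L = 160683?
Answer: 186841748597423/1577264403 ≈ 1.1846e+5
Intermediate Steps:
R = 584682446/1577264403 (R = (-52753/(-58983) + 17465/80223)/3 = (-52753*(-1/58983) + 17465*(1/80223))/3 = (52753/58983 + 17465/80223)/3 = (⅓)*(584682446/525754801) = 584682446/1577264403 ≈ 0.37069)
L + ((-4 - 204)*203 + R) = 160683 + ((-4 - 204)*203 + 584682446/1577264403) = 160683 + (-208*203 + 584682446/1577264403) = 160683 + (-42224 + 584682446/1577264403) = 160683 - 66597827469826/1577264403 = 186841748597423/1577264403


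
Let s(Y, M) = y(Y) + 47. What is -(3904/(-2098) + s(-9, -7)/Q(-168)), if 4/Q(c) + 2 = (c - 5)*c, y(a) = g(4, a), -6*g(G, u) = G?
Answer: -2118767929/6294 ≈ -3.3663e+5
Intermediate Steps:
g(G, u) = -G/6
y(a) = -2/3 (y(a) = -1/6*4 = -2/3)
Q(c) = 4/(-2 + c*(-5 + c)) (Q(c) = 4/(-2 + (c - 5)*c) = 4/(-2 + (-5 + c)*c) = 4/(-2 + c*(-5 + c)))
s(Y, M) = 139/3 (s(Y, M) = -2/3 + 47 = 139/3)
-(3904/(-2098) + s(-9, -7)/Q(-168)) = -(3904/(-2098) + 139/(3*((4/(-2 + (-168)**2 - 5*(-168)))))) = -(3904*(-1/2098) + 139/(3*((4/(-2 + 28224 + 840))))) = -(-1952/1049 + 139/(3*((4/29062)))) = -(-1952/1049 + 139/(3*((4*(1/29062))))) = -(-1952/1049 + 139/(3*(2/14531))) = -(-1952/1049 + (139/3)*(14531/2)) = -(-1952/1049 + 2019809/6) = -1*2118767929/6294 = -2118767929/6294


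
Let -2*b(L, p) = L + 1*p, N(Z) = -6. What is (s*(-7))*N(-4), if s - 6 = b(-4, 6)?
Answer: 210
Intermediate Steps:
b(L, p) = -L/2 - p/2 (b(L, p) = -(L + 1*p)/2 = -(L + p)/2 = -L/2 - p/2)
s = 5 (s = 6 + (-1/2*(-4) - 1/2*6) = 6 + (2 - 3) = 6 - 1 = 5)
(s*(-7))*N(-4) = (5*(-7))*(-6) = -35*(-6) = 210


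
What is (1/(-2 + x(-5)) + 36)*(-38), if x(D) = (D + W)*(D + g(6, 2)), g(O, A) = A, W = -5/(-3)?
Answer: -5491/4 ≈ -1372.8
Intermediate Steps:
W = 5/3 (W = -5*(-1/3) = 5/3 ≈ 1.6667)
x(D) = (2 + D)*(5/3 + D) (x(D) = (D + 5/3)*(D + 2) = (5/3 + D)*(2 + D) = (2 + D)*(5/3 + D))
(1/(-2 + x(-5)) + 36)*(-38) = (1/(-2 + (10/3 + (-5)**2 + (11/3)*(-5))) + 36)*(-38) = (1/(-2 + (10/3 + 25 - 55/3)) + 36)*(-38) = (1/(-2 + 10) + 36)*(-38) = (1/8 + 36)*(-38) = (289/8)*(-38) = -5491/4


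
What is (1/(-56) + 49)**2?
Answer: 7524049/3136 ≈ 2399.3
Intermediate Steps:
(1/(-56) + 49)**2 = (-1/56 + 49)**2 = (2743/56)**2 = 7524049/3136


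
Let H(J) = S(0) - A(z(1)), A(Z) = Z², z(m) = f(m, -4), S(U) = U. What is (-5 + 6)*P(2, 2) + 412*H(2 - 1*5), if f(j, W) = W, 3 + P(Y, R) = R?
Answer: -6593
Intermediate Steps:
P(Y, R) = -3 + R
z(m) = -4
H(J) = -16 (H(J) = 0 - 1*(-4)² = 0 - 1*16 = 0 - 16 = -16)
(-5 + 6)*P(2, 2) + 412*H(2 - 1*5) = (-5 + 6)*(-3 + 2) + 412*(-16) = 1*(-1) - 6592 = -1 - 6592 = -6593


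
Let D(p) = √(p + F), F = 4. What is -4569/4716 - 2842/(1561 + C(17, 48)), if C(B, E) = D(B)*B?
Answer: -381280145/136463748 + 3451*√21/173618 ≈ -2.7029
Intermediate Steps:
D(p) = √(4 + p) (D(p) = √(p + 4) = √(4 + p))
C(B, E) = B*√(4 + B) (C(B, E) = √(4 + B)*B = B*√(4 + B))
-4569/4716 - 2842/(1561 + C(17, 48)) = -4569/4716 - 2842/(1561 + 17*√(4 + 17)) = -4569*1/4716 - 2842/(1561 + 17*√21) = -1523/1572 - 2842/(1561 + 17*√21)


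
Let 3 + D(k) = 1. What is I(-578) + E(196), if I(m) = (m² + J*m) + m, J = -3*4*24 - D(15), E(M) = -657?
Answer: 498157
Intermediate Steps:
D(k) = -2 (D(k) = -3 + 1 = -2)
J = -286 (J = -3*4*24 - 1*(-2) = -12*24 + 2 = -288 + 2 = -286)
I(m) = m² - 285*m (I(m) = (m² - 286*m) + m = m² - 285*m)
I(-578) + E(196) = -578*(-285 - 578) - 657 = -578*(-863) - 657 = 498814 - 657 = 498157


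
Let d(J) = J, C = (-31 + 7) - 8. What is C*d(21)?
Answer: -672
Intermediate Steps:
C = -32 (C = -24 - 8 = -32)
C*d(21) = -32*21 = -672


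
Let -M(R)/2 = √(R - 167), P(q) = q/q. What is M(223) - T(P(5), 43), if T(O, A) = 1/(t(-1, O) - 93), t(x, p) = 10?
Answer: 1/83 - 4*√14 ≈ -14.955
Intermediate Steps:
P(q) = 1
M(R) = -2*√(-167 + R) (M(R) = -2*√(R - 167) = -2*√(-167 + R))
T(O, A) = -1/83 (T(O, A) = 1/(10 - 93) = 1/(-83) = -1/83)
M(223) - T(P(5), 43) = -2*√(-167 + 223) - 1*(-1/83) = -4*√14 + 1/83 = 1/83 - 4*√14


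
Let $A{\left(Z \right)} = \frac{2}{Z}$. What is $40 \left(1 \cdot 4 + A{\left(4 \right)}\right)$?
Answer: $180$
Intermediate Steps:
$40 \left(1 \cdot 4 + A{\left(4 \right)}\right) = 40 \left(1 \cdot 4 + \frac{2}{4}\right) = 40 \left(4 + 2 \cdot \frac{1}{4}\right) = 40 \left(4 + \frac{1}{2}\right) = 40 \cdot \frac{9}{2} = 180$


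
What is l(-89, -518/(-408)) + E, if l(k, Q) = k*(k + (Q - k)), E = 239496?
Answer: 48834133/204 ≈ 2.3938e+5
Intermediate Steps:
l(k, Q) = Q*k (l(k, Q) = k*Q = Q*k)
l(-89, -518/(-408)) + E = -518/(-408)*(-89) + 239496 = -518*(-1/408)*(-89) + 239496 = (259/204)*(-89) + 239496 = -23051/204 + 239496 = 48834133/204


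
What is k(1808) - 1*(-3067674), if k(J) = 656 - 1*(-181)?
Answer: 3068511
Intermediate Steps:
k(J) = 837 (k(J) = 656 + 181 = 837)
k(1808) - 1*(-3067674) = 837 - 1*(-3067674) = 837 + 3067674 = 3068511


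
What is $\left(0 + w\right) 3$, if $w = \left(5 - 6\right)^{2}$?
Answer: $3$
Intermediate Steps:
$w = 1$ ($w = \left(-1\right)^{2} = 1$)
$\left(0 + w\right) 3 = \left(0 + 1\right) 3 = 1 \cdot 3 = 3$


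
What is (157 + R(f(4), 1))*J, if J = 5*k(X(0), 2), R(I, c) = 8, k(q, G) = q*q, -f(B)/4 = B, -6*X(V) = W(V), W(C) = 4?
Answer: 1100/3 ≈ 366.67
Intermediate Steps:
X(V) = -⅔ (X(V) = -⅙*4 = -⅔)
f(B) = -4*B
k(q, G) = q²
J = 20/9 (J = 5*(-⅔)² = 5*(4/9) = 20/9 ≈ 2.2222)
(157 + R(f(4), 1))*J = (157 + 8)*(20/9) = 165*(20/9) = 1100/3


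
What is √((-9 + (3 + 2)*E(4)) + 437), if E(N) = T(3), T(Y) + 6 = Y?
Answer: √413 ≈ 20.322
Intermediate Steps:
T(Y) = -6 + Y
E(N) = -3 (E(N) = -6 + 3 = -3)
√((-9 + (3 + 2)*E(4)) + 437) = √((-9 + (3 + 2)*(-3)) + 437) = √((-9 + 5*(-3)) + 437) = √((-9 - 15) + 437) = √(-24 + 437) = √413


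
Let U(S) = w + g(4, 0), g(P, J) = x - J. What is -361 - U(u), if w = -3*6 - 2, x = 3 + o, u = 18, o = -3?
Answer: -341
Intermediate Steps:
x = 0 (x = 3 - 3 = 0)
w = -20 (w = -18 - 2 = -20)
g(P, J) = -J (g(P, J) = 0 - J = -J)
U(S) = -20 (U(S) = -20 - 1*0 = -20 + 0 = -20)
-361 - U(u) = -361 - 1*(-20) = -361 + 20 = -341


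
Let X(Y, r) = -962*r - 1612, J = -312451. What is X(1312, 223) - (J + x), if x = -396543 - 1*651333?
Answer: 1144189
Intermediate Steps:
X(Y, r) = -1612 - 962*r
x = -1047876 (x = -396543 - 651333 = -1047876)
X(1312, 223) - (J + x) = (-1612 - 962*223) - (-312451 - 1047876) = (-1612 - 214526) - 1*(-1360327) = -216138 + 1360327 = 1144189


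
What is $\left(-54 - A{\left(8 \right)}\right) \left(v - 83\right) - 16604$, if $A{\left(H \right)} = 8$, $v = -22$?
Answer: $-10094$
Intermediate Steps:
$\left(-54 - A{\left(8 \right)}\right) \left(v - 83\right) - 16604 = \left(-54 - 8\right) \left(-22 - 83\right) - 16604 = \left(-54 - 8\right) \left(-105\right) - 16604 = \left(-62\right) \left(-105\right) - 16604 = 6510 - 16604 = -10094$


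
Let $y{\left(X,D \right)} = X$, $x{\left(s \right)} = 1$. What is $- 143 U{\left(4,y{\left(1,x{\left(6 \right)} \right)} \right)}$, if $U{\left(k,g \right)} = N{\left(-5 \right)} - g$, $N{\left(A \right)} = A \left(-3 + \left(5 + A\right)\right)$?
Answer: $-2002$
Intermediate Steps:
$N{\left(A \right)} = A \left(2 + A\right)$
$U{\left(k,g \right)} = 15 - g$ ($U{\left(k,g \right)} = - 5 \left(2 - 5\right) - g = \left(-5\right) \left(-3\right) - g = 15 - g$)
$- 143 U{\left(4,y{\left(1,x{\left(6 \right)} \right)} \right)} = - 143 \left(15 - 1\right) = \left(-143\right) 14 = -2002$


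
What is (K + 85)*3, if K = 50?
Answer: 405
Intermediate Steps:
(K + 85)*3 = (50 + 85)*3 = 135*3 = 405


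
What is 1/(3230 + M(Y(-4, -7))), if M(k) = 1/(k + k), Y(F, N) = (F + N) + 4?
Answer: 14/45219 ≈ 0.00030960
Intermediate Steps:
Y(F, N) = 4 + F + N
M(k) = 1/(2*k)
1/(3230 + M(Y(-4, -7))) = 1/(3230 + 1/(2*(4 - 4 - 7))) = 1/(3230 + (1/2)/(-7)) = 1/(3230 + (1/2)*(-1/7)) = 1/(3230 - 1/14) = 1/(45219/14) = 14/45219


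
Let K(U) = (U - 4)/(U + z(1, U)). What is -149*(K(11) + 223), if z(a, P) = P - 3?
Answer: -632356/19 ≈ -33282.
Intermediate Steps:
z(a, P) = -3 + P
K(U) = (-4 + U)/(-3 + 2*U) (K(U) = (U - 4)/(U + (-3 + U)) = (-4 + U)/(-3 + 2*U))
-149*(K(11) + 223) = -149*((-4 + 11)/(-3 + 2*11) + 223) = -149*(7/(-3 + 22) + 223) = -149*(7/19 + 223) = -149*4244/19 = -632356/19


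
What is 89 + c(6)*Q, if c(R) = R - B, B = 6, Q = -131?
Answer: 89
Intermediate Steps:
c(R) = -6 + R (c(R) = R - 1*6 = R - 6 = -6 + R)
89 + c(6)*Q = 89 + (-6 + 6)*(-131) = 89 + 0*(-131) = 89 + 0 = 89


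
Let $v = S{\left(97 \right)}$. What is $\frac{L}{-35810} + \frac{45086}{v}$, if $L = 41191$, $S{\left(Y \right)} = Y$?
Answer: $\frac{1610534133}{3473570} \approx 463.65$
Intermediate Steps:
$v = 97$
$\frac{L}{-35810} + \frac{45086}{v} = \frac{41191}{-35810} + \frac{45086}{97} = 41191 \left(- \frac{1}{35810}\right) + 45086 \cdot \frac{1}{97} = - \frac{41191}{35810} + \frac{45086}{97} = \frac{1610534133}{3473570}$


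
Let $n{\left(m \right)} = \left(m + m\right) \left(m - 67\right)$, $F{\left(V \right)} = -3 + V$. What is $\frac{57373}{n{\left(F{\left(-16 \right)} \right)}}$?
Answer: $\frac{57373}{3268} \approx 17.556$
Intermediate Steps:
$n{\left(m \right)} = 2 m \left(-67 + m\right)$
$\frac{57373}{n{\left(F{\left(-16 \right)} \right)}} = \frac{57373}{2 \left(-3 - 16\right) \left(-67 - 19\right)} = \frac{57373}{2 \left(-19\right) \left(-67 - 19\right)} = \frac{57373}{2 \left(-19\right) \left(-86\right)} = \frac{57373}{3268}$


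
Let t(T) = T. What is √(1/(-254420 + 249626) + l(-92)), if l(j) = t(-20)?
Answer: I*√459653514/4794 ≈ 4.4722*I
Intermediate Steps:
l(j) = -20
√(1/(-254420 + 249626) + l(-92)) = √(1/(-254420 + 249626) - 20) = √(1/(-4794) - 20) = √(-1/4794 - 20) = √(-95881/4794) = I*√459653514/4794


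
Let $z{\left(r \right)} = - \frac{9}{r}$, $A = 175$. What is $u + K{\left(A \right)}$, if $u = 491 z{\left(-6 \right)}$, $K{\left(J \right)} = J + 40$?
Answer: $\frac{1903}{2} \approx 951.5$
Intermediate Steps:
$K{\left(J \right)} = 40 + J$
$u = \frac{1473}{2}$ ($u = 491 \left(- \frac{9}{-6}\right) = 491 \left(\left(-9\right) \left(- \frac{1}{6}\right)\right) = 491 \cdot \frac{3}{2} = \frac{1473}{2} \approx 736.5$)
$u + K{\left(A \right)} = \frac{1473}{2} + \left(40 + 175\right) = \frac{1473}{2} + 215 = \frac{1903}{2}$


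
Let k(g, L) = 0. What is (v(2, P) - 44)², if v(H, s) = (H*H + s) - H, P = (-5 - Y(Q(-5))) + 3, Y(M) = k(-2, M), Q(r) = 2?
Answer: 1936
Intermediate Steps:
Y(M) = 0
P = -2 (P = (-5 - 1*0) + 3 = (-5 + 0) + 3 = -5 + 3 = -2)
v(H, s) = s + H² - H (v(H, s) = (H² + s) - H = (s + H²) - H = s + H² - H)
(v(2, P) - 44)² = ((-2 + 2² - 1*2) - 44)² = ((-2 + 4 - 2) - 44)² = (0 - 44)² = (-44)² = 1936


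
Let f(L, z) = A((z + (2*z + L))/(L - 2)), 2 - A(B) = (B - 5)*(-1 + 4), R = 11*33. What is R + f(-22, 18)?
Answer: 384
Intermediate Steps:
R = 363
A(B) = 17 - 3*B (A(B) = 2 - (B - 5)*(-1 + 4) = 2 - (-5 + B)*3 = 2 - (-15 + 3*B) = 2 + (15 - 3*B) = 17 - 3*B)
f(L, z) = 17 - 3*(L + 3*z)/(-2 + L) (f(L, z) = 17 - 3*(z + (2*z + L))/(L - 2) = 17 - 3*(z + (L + 2*z))/(-2 + L) = 17 - 3*(L + 3*z)/(-2 + L))
R + f(-22, 18) = 363 + (-34 - 9*18 + 14*(-22))/(-2 - 22) = 363 + (-34 - 162 - 308)/(-24) = 363 - 1/24*(-504) = 363 + 21 = 384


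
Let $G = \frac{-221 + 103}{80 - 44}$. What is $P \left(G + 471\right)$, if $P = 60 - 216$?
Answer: $- \frac{218894}{3} \approx -72965.0$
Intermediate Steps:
$P = -156$
$G = - \frac{59}{18}$ ($G = - \frac{118}{36} = \left(-118\right) \frac{1}{36} = - \frac{59}{18} \approx -3.2778$)
$P \left(G + 471\right) = - 156 \left(- \frac{59}{18} + 471\right) = \left(-156\right) \frac{8419}{18} = - \frac{218894}{3}$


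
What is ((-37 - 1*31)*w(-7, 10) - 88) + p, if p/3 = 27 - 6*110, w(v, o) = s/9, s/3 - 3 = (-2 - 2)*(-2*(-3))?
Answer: -1511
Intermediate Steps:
s = -63 (s = 9 + 3*((-2 - 2)*(-2*(-3))) = 9 + 3*(-4*6) = 9 + 3*(-24) = 9 - 72 = -63)
w(v, o) = -7 (w(v, o) = -63/9 = -63*1/9 = -7)
p = -1899 (p = 3*(27 - 6*110) = 3*(27 - 660) = 3*(-633) = -1899)
((-37 - 1*31)*w(-7, 10) - 88) + p = ((-37 - 1*31)*(-7) - 88) - 1899 = ((-37 - 31)*(-7) - 88) - 1899 = (-68*(-7) - 88) - 1899 = (476 - 88) - 1899 = 388 - 1899 = -1511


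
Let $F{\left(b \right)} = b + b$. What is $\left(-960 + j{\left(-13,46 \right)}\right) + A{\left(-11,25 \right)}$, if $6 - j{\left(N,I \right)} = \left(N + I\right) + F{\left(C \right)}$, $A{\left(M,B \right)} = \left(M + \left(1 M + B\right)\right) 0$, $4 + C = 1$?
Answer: $-981$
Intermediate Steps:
$C = -3$ ($C = -4 + 1 = -3$)
$F{\left(b \right)} = 2 b$
$A{\left(M,B \right)} = 0$ ($A{\left(M,B \right)} = \left(M + \left(M + B\right)\right) 0 = \left(M + \left(B + M\right)\right) 0 = \left(B + 2 M\right) 0 = 0$)
$j{\left(N,I \right)} = 12 - I - N$ ($j{\left(N,I \right)} = 6 - \left(\left(N + I\right) + 2 \left(-3\right)\right) = 6 - \left(\left(I + N\right) - 6\right) = 6 - \left(-6 + I + N\right) = 12 - I - N$)
$\left(-960 + j{\left(-13,46 \right)}\right) + A{\left(-11,25 \right)} = \left(-960 - 21\right) + 0 = -981 + 0 = -981$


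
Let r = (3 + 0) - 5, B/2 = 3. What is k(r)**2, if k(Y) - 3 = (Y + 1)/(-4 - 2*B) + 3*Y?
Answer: 2209/256 ≈ 8.6289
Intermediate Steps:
B = 6 (B = 2*3 = 6)
r = -2 (r = 3 - 5 = -2)
k(Y) = 47/16 + 47*Y/16 (k(Y) = 3 + ((Y + 1)/(-4 - 2*6) + 3*Y) = 3 + ((1 + Y)/(-4 - 12) + 3*Y) = 3 + ((1 + Y)/(-16) + 3*Y) = 3 + ((1 + Y)*(-1/16) + 3*Y) = 3 + ((-1/16 - Y/16) + 3*Y) = 3 + (-1/16 + 47*Y/16) = 47/16 + 47*Y/16)
k(r)**2 = (47/16 + (47/16)*(-2))**2 = (47/16 - 47/8)**2 = (-47/16)**2 = 2209/256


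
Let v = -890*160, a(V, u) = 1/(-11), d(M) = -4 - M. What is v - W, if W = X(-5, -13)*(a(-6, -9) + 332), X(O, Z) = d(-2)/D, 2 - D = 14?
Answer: -3134017/22 ≈ -1.4246e+5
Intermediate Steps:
D = -12 (D = 2 - 1*14 = 2 - 14 = -12)
X(O, Z) = 1/6 (X(O, Z) = (-4 - 1*(-2))/(-12) = (-4 + 2)*(-1/12) = -2*(-1/12) = 1/6)
a(V, u) = -1/11
W = 1217/22 (W = (-1/11 + 332)/6 = (1/6)*(3651/11) = 1217/22 ≈ 55.318)
v = -142400
v - W = -142400 - 1*1217/22 = -142400 - 1217/22 = -3134017/22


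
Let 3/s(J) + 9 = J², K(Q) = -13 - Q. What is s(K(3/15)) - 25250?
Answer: -34769225/1377 ≈ -25250.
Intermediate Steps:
s(J) = 3/(-9 + J²)
s(K(3/15)) - 25250 = 3/(-9 + (-13 - 3/15)²) - 25250 = 3/(-9 + (-13 - 1*⅕)²) - 25250 = 3/(-9 + (-13 - ⅕)²) - 25250 = 3/(-9 + (-66/5)²) - 25250 = 3/(-9 + 4356/25) - 25250 = 3/(4131/25) - 25250 = 3*(25/4131) - 25250 = 25/1377 - 25250 = -34769225/1377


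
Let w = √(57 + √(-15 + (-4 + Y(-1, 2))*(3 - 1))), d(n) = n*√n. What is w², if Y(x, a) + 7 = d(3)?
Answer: 57 + √(-37 + 6*√3) ≈ 57.0 + 5.1583*I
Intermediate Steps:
d(n) = n^(3/2)
Y(x, a) = -7 + 3*√3 (Y(x, a) = -7 + 3^(3/2) = -7 + 3*√3)
w = √(57 + √(-37 + 6*√3)) (w = √(57 + √(-15 + (-4 + (-7 + 3*√3))*(3 - 1))) = √(57 + √(-15 + (-11 + 3*√3)*2)) = √(57 + √(-15 + (-22 + 6*√3))) = √(57 + √(-37 + 6*√3)) ≈ 7.5575 + 0.34127*I)
w² = (√(57 + I*√(37 - 6*√3)))² = 57 + I*√(37 - 6*√3)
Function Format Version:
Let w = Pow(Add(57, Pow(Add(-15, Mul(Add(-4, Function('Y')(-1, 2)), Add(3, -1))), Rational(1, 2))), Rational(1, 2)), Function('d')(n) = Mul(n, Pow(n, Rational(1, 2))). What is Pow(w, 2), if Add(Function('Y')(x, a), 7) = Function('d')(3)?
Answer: Add(57, Pow(Add(-37, Mul(6, Pow(3, Rational(1, 2)))), Rational(1, 2))) ≈ Add(57.000, Mul(5.1583, I))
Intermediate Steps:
Function('d')(n) = Pow(n, Rational(3, 2))
Function('Y')(x, a) = Add(-7, Mul(3, Pow(3, Rational(1, 2)))) (Function('Y')(x, a) = Add(-7, Pow(3, Rational(3, 2))) = Add(-7, Mul(3, Pow(3, Rational(1, 2)))))
w = Pow(Add(57, Pow(Add(-37, Mul(6, Pow(3, Rational(1, 2)))), Rational(1, 2))), Rational(1, 2)) (w = Pow(Add(57, Pow(Add(-15, Mul(Add(-4, Add(-7, Mul(3, Pow(3, Rational(1, 2))))), Add(3, -1))), Rational(1, 2))), Rational(1, 2)) = Pow(Add(57, Pow(Add(-15, Mul(Add(-11, Mul(3, Pow(3, Rational(1, 2)))), 2)), Rational(1, 2))), Rational(1, 2)) = Pow(Add(57, Pow(Add(-15, Add(-22, Mul(6, Pow(3, Rational(1, 2))))), Rational(1, 2))), Rational(1, 2)) = Pow(Add(57, Pow(Add(-37, Mul(6, Pow(3, Rational(1, 2)))), Rational(1, 2))), Rational(1, 2)) ≈ Add(7.5575, Mul(0.34127, I)))
Pow(w, 2) = Pow(Pow(Add(57, Mul(I, Pow(Add(37, Mul(-6, Pow(3, Rational(1, 2)))), Rational(1, 2)))), Rational(1, 2)), 2) = Add(57, Mul(I, Pow(Add(37, Mul(-6, Pow(3, Rational(1, 2)))), Rational(1, 2))))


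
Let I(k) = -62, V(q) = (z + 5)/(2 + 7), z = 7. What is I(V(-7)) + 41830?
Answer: 41768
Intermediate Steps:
V(q) = 4/3 (V(q) = (7 + 5)/(2 + 7) = 12/9 = 12*(⅑) = 4/3)
I(V(-7)) + 41830 = -62 + 41830 = 41768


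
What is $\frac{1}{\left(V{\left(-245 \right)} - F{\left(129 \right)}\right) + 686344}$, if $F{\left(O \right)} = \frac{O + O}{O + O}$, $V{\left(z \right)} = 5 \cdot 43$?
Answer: $\frac{1}{686558} \approx 1.4565 \cdot 10^{-6}$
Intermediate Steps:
$V{\left(z \right)} = 215$
$F{\left(O \right)} = 1$ ($F{\left(O \right)} = \frac{2 O}{2 O} = 2 O \frac{1}{2 O} = 1$)
$\frac{1}{\left(V{\left(-245 \right)} - F{\left(129 \right)}\right) + 686344} = \frac{1}{\left(215 - 1\right) + 686344} = \frac{1}{214 + 686344} = \frac{1}{686558}$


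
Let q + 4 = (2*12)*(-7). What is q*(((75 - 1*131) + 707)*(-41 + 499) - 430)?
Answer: -51209216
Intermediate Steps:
q = -172 (q = -4 + (2*12)*(-7) = -4 + 24*(-7) = -4 - 168 = -172)
q*(((75 - 1*131) + 707)*(-41 + 499) - 430) = -172*(((75 - 1*131) + 707)*(-41 + 499) - 430) = -172*(((75 - 131) + 707)*458 - 430) = -172*((-56 + 707)*458 - 430) = -172*(651*458 - 430) = -172*(298158 - 430) = -172*297728 = -51209216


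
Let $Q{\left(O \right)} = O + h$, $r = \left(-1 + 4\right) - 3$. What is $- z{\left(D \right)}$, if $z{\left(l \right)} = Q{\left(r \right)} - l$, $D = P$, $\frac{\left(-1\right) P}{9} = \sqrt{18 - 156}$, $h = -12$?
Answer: $12 - 9 i \sqrt{138} \approx 12.0 - 105.73 i$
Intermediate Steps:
$r = 0$ ($r = 3 - 3 = 0$)
$Q{\left(O \right)} = -12 + O$ ($Q{\left(O \right)} = O - 12 = -12 + O$)
$P = - 9 i \sqrt{138}$ ($P = - 9 \sqrt{18 - 156} = - 9 \sqrt{-138} = - 9 i \sqrt{138} \approx - 105.73 i$)
$D = - 9 i \sqrt{138} \approx - 105.73 i$
$z{\left(l \right)} = -12 - l$ ($z{\left(l \right)} = \left(-12 + 0\right) - l = -12 - l$)
$- z{\left(D \right)} = - (-12 - - 9 i \sqrt{138}) = - (-12 + 9 i \sqrt{138}) = 12 - 9 i \sqrt{138}$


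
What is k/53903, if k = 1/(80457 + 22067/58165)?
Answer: 58165/252255446551216 ≈ 2.3058e-10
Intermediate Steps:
k = 58165/4679803472 (k = 1/(80457 + 22067*(1/58165)) = 1/(80457 + 22067/58165) = 1/(4679803472/58165) = 58165/4679803472 ≈ 1.2429e-5)
k/53903 = (58165/4679803472)/53903 = (58165/4679803472)*(1/53903) = 58165/252255446551216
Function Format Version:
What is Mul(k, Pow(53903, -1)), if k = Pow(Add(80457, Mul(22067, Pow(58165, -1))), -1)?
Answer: Rational(58165, 252255446551216) ≈ 2.3058e-10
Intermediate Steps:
k = Rational(58165, 4679803472) (k = Pow(Add(80457, Mul(22067, Rational(1, 58165))), -1) = Pow(Add(80457, Rational(22067, 58165)), -1) = Pow(Rational(4679803472, 58165), -1) = Rational(58165, 4679803472) ≈ 1.2429e-5)
Mul(k, Pow(53903, -1)) = Mul(Rational(58165, 4679803472), Pow(53903, -1)) = Mul(Rational(58165, 4679803472), Rational(1, 53903)) = Rational(58165, 252255446551216)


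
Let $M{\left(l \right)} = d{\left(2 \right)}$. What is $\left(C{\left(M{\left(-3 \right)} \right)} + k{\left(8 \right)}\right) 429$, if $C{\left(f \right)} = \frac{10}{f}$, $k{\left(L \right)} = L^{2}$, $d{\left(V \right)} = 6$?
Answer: $28171$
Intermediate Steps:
$M{\left(l \right)} = 6$
$\left(C{\left(M{\left(-3 \right)} \right)} + k{\left(8 \right)}\right) 429 = \left(\frac{10}{6} + 8^{2}\right) 429 = \left(10 \cdot \frac{1}{6} + 64\right) 429 = \left(\frac{5}{3} + 64\right) 429 = \frac{197}{3} \cdot 429 = 28171$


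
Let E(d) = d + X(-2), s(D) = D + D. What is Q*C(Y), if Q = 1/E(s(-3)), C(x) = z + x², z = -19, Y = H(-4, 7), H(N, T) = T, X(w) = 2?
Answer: -15/2 ≈ -7.5000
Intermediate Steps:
Y = 7
s(D) = 2*D
E(d) = 2 + d (E(d) = d + 2 = 2 + d)
C(x) = -19 + x²
Q = -¼ (Q = 1/(2 + 2*(-3)) = 1/(2 - 6) = 1/(-4) = -¼ ≈ -0.25000)
Q*C(Y) = -(-19 + 7²)/4 = -(-19 + 49)/4 = -¼*30 = -15/2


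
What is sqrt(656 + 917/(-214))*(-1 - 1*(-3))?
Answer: sqrt(29845938)/107 ≈ 51.057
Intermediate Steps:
sqrt(656 + 917/(-214))*(-1 - 1*(-3)) = sqrt(656 + 917*(-1/214))*(-1 + 3) = sqrt(656 - 917/214)*2 = sqrt(139467/214)*2 = (sqrt(29845938)/214)*2 = sqrt(29845938)/107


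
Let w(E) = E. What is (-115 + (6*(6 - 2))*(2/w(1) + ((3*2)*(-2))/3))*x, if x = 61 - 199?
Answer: 22494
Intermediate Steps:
x = -138
(-115 + (6*(6 - 2))*(2/w(1) + ((3*2)*(-2))/3))*x = (-115 + (6*(6 - 2))*(2/1 + ((3*2)*(-2))/3))*(-138) = (-115 + (6*4)*(2*1 + (6*(-2))*(1/3)))*(-138) = (-115 + 24*(2 - 12*1/3))*(-138) = (-115 + 24*(2 - 4))*(-138) = (-115 + 24*(-2))*(-138) = (-115 - 48)*(-138) = -163*(-138) = 22494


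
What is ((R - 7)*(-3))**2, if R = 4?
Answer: 81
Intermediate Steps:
((R - 7)*(-3))**2 = ((4 - 7)*(-3))**2 = (-3*(-3))**2 = 9**2 = 81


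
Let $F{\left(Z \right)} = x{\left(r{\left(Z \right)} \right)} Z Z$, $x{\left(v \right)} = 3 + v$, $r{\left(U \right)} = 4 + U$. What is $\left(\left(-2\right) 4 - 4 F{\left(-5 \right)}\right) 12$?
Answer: $-2496$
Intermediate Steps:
$F{\left(Z \right)} = Z^{2} \left(7 + Z\right)$ ($F{\left(Z \right)} = \left(3 + \left(4 + Z\right)\right) Z Z = \left(7 + Z\right) Z Z = Z \left(7 + Z\right) Z = Z^{2} \left(7 + Z\right)$)
$\left(\left(-2\right) 4 - 4 F{\left(-5 \right)}\right) 12 = \left(\left(-2\right) 4 - 4 \left(-5\right)^{2} \left(7 - 5\right)\right) 12 = \left(-8 - 4 \cdot 25 \cdot 2\right) 12 = \left(-8 - 200\right) 12 = \left(-208\right) 12 = -2496$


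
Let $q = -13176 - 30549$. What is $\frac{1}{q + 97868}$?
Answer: $\frac{1}{54143} \approx 1.847 \cdot 10^{-5}$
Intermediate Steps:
$q = -43725$ ($q = -13176 - 30549 = -43725$)
$\frac{1}{q + 97868} = \frac{1}{-43725 + 97868} = \frac{1}{54143}$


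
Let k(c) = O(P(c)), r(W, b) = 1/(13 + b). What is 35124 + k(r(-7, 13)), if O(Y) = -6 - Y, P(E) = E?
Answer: 913067/26 ≈ 35118.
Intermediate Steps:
k(c) = -6 - c
35124 + k(r(-7, 13)) = 35124 + (-6 - 1/(13 + 13)) = 35124 + (-6 - 1/26) = 35124 - 157/26 = 913067/26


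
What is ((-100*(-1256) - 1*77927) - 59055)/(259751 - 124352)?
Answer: -3794/45133 ≈ -0.084063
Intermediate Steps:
((-100*(-1256) - 1*77927) - 59055)/(259751 - 124352) = ((125600 - 77927) - 59055)/135399 = (47673 - 59055)*(1/135399) = -11382*1/135399 = -3794/45133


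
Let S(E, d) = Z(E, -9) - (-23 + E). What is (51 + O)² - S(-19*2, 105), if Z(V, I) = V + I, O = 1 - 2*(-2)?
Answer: 3122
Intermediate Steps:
O = 5 (O = 1 + 4 = 5)
Z(V, I) = I + V
S(E, d) = 14 (S(E, d) = (-9 + E) - (-23 + E) = (-9 + E) + (23 - E) = 14)
(51 + O)² - S(-19*2, 105) = (51 + 5)² - 1*14 = 56² - 14 = 3136 - 14 = 3122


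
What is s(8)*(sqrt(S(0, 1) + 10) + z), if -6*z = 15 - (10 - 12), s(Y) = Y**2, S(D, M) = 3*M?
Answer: -544/3 + 64*sqrt(13) ≈ 49.422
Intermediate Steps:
z = -17/6 (z = -(15 - (10 - 12))/6 = -(15 - 1*(-2))/6 = -(15 + 2)/6 = -1/6*17 = -17/6 ≈ -2.8333)
s(8)*(sqrt(S(0, 1) + 10) + z) = 8**2*(sqrt(3*1 + 10) - 17/6) = 64*(sqrt(3 + 10) - 17/6) = 64*(sqrt(13) - 17/6) = 64*(-17/6 + sqrt(13)) = -544/3 + 64*sqrt(13)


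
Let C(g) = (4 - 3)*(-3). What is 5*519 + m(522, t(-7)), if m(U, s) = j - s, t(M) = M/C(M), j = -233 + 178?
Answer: 7613/3 ≈ 2537.7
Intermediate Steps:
C(g) = -3 (C(g) = 1*(-3) = -3)
j = -55
t(M) = -M/3 (t(M) = M/(-3) = M*(-⅓) = -M/3)
m(U, s) = -55 - s
5*519 + m(522, t(-7)) = 5*519 + (-55 - (-1)*(-7)/3) = 2595 + (-55 - 1*7/3) = 2595 + (-55 - 7/3) = 2595 - 172/3 = 7613/3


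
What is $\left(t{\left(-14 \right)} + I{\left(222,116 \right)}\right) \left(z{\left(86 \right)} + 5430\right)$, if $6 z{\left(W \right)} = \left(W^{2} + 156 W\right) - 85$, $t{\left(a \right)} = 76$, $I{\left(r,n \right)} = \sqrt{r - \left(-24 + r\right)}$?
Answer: $675222 + 17769 \sqrt{6} \approx 7.1875 \cdot 10^{5}$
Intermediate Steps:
$I{\left(r,n \right)} = 2 \sqrt{6}$ ($I{\left(r,n \right)} = \sqrt{24} = 2 \sqrt{6}$)
$z{\left(W \right)} = - \frac{85}{6} + 26 W + \frac{W^{2}}{6}$ ($z{\left(W \right)} = \frac{\left(W^{2} + 156 W\right) - 85}{6} = \frac{-85 + W^{2} + 156 W}{6} = - \frac{85}{6} + 26 W + \frac{W^{2}}{6}$)
$\left(t{\left(-14 \right)} + I{\left(222,116 \right)}\right) \left(z{\left(86 \right)} + 5430\right) = \left(76 + 2 \sqrt{6}\right) \left(\left(- \frac{85}{6} + 26 \cdot 86 + \frac{86^{2}}{6}\right) + 5430\right) = \left(76 + 2 \sqrt{6}\right) \left(\left(- \frac{85}{6} + 2236 + \frac{1}{6} \cdot 7396\right) + 5430\right) = \left(76 + 2 \sqrt{6}\right) \left(\left(- \frac{85}{6} + 2236 + \frac{3698}{3}\right) + 5430\right) = \left(76 + 2 \sqrt{6}\right) \left(\frac{6909}{2} + 5430\right) = \left(76 + 2 \sqrt{6}\right) \frac{17769}{2} = 675222 + 17769 \sqrt{6}$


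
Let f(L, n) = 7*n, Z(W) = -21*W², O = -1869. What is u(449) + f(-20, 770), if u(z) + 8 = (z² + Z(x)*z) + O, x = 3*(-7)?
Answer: -3953075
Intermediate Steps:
x = -21
u(z) = -1877 + z² - 9261*z (u(z) = -8 + ((z² + (-21*(-21)²)*z) - 1869) = -8 + ((z² + (-21*441)*z) - 1869) = -8 + ((z² - 9261*z) - 1869) = -8 + (-1869 + z² - 9261*z) = -1877 + z² - 9261*z)
u(449) + f(-20, 770) = (-1877 + 449² - 9261*449) + 7*770 = (-1877 + 201601 - 4158189) + 5390 = -3958465 + 5390 = -3953075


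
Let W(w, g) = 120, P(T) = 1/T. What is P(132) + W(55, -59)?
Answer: 15841/132 ≈ 120.01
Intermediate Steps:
P(132) + W(55, -59) = 1/132 + 120 = 15841/132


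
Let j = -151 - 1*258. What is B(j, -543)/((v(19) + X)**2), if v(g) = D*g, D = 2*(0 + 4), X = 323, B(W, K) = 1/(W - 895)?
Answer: -1/294215000 ≈ -3.3989e-9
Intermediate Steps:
j = -409 (j = -151 - 258 = -409)
B(W, K) = 1/(-895 + W)
D = 8 (D = 2*4 = 8)
v(g) = 8*g
B(j, -543)/((v(19) + X)**2) = 1/((-895 - 409)*((8*19 + 323)**2)) = 1/((-1304)*((152 + 323)**2)) = -1/(1304*(475**2)) = -1/1304/225625 = -1/1304*1/225625 = -1/294215000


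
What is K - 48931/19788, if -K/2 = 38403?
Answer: -1519886059/19788 ≈ -76809.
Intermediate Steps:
K = -76806 (K = -2*38403 = -76806)
K - 48931/19788 = -76806 - 48931/19788 = -1519886059/19788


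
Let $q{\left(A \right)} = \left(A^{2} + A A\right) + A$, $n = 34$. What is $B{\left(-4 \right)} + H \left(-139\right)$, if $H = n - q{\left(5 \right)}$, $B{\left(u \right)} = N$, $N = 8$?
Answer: $2927$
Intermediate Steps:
$q{\left(A \right)} = A + 2 A^{2}$ ($q{\left(A \right)} = \left(A^{2} + A^{2}\right) + A = 2 A^{2} + A = A + 2 A^{2}$)
$B{\left(u \right)} = 8$
$H = -21$ ($H = 34 - 5 \left(1 + 2 \cdot 5\right) = 34 - 5 \left(1 + 10\right) = 34 - 5 \cdot 11 = 34 - 55 = -21$)
$B{\left(-4 \right)} + H \left(-139\right) = 8 - -2919 = 8 + 2919 = 2927$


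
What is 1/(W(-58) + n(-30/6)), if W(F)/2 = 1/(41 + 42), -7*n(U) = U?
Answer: 581/429 ≈ 1.3543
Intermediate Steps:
n(U) = -U/7
W(F) = 2/83 (W(F) = 2/(41 + 42) = 2/83)
1/(W(-58) + n(-30/6)) = 1/(2/83 - (-30)/(7*6)) = 1/(2/83 - ⅐*(-5)) = 1/(2/83 + 5/7) = 1/(429/581) = 581/429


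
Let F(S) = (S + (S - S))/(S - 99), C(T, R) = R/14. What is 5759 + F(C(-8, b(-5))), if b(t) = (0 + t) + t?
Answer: 4019787/698 ≈ 5759.0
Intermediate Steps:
b(t) = 2*t (b(t) = t + t = 2*t)
C(T, R) = R/14 (C(T, R) = R*(1/14) = R/14)
F(S) = S/(-99 + S) (F(S) = (S + 0)/(-99 + S) = S/(-99 + S))
5759 + F(C(-8, b(-5))) = 5759 + ((2*(-5))/14)/(-99 + (2*(-5))/14) = 5759 + ((1/14)*(-10))/(-99 + (1/14)*(-10)) = 5759 - 5/(7*(-99 - 5/7)) = 5759 - 5/(7*(-698/7)) = 5759 - 5/7*(-7/698) = 5759 + 5/698 = 4019787/698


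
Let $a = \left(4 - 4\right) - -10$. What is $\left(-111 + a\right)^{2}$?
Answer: $10201$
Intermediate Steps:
$a = 10$ ($a = \left(4 - 4\right) + 10 = 0 + 10 = 10$)
$\left(-111 + a\right)^{2} = \left(-111 + 10\right)^{2} = \left(-101\right)^{2} = 10201$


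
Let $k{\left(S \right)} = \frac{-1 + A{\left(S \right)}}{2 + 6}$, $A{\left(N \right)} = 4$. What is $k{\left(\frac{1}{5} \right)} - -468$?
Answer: $\frac{3747}{8} \approx 468.38$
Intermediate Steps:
$k{\left(S \right)} = \frac{3}{8}$ ($k{\left(S \right)} = \frac{-1 + 4}{2 + 6} = \frac{1}{8} \cdot 3 = \frac{3}{8}$)
$k{\left(\frac{1}{5} \right)} - -468 = \frac{3}{8} - -468 = \frac{3}{8} + 468 = \frac{3747}{8}$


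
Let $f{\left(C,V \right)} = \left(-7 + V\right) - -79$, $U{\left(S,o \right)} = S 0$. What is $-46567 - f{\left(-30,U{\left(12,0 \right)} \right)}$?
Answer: $-46639$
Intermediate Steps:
$U{\left(S,o \right)} = 0$
$f{\left(C,V \right)} = 72 + V$ ($f{\left(C,V \right)} = \left(-7 + V\right) + 79 = 72 + V$)
$-46567 - f{\left(-30,U{\left(12,0 \right)} \right)} = -46567 - \left(72 + 0\right) = -46567 - 72 = -46639$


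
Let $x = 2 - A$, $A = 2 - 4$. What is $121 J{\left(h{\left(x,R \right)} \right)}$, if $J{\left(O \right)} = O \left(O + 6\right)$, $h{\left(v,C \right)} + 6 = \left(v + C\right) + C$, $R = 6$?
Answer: $19360$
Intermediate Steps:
$A = -2$ ($A = 2 - 4 = -2$)
$x = 4$ ($x = 2 - -2 = 2 + 2 = 4$)
$h{\left(v,C \right)} = -6 + v + 2 C$ ($h{\left(v,C \right)} = -6 + \left(\left(v + C\right) + C\right) = -6 + \left(\left(C + v\right) + C\right) = -6 + \left(v + 2 C\right) = -6 + v + 2 C$)
$J{\left(O \right)} = O \left(6 + O\right)$
$121 J{\left(h{\left(x,R \right)} \right)} = 121 \left(-6 + 4 + 2 \cdot 6\right) \left(6 + \left(-6 + 4 + 2 \cdot 6\right)\right) = 121 \left(-6 + 4 + 12\right) \left(6 + \left(-6 + 4 + 12\right)\right) = 121 \cdot 10 \left(6 + 10\right) = 121 \cdot 10 \cdot 16 = 121 \cdot 160 = 19360$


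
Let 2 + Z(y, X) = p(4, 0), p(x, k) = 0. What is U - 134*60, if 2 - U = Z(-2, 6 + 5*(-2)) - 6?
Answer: -8030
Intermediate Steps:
Z(y, X) = -2 (Z(y, X) = -2 + 0 = -2)
U = 10 (U = 2 - (-2 - 6) = 2 - 1*(-8) = 2 + 8 = 10)
U - 134*60 = 10 - 134*60 = 10 - 8040 = -8030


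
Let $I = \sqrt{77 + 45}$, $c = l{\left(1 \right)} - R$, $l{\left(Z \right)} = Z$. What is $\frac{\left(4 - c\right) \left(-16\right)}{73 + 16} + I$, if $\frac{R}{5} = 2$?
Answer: $- \frac{208}{89} + \sqrt{122} \approx 8.7083$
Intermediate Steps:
$R = 10$ ($R = 5 \cdot 2 = 10$)
$c = -9$ ($c = 1 - 10 = -9$)
$I = \sqrt{122} \approx 11.045$
$\frac{\left(4 - c\right) \left(-16\right)}{73 + 16} + I = \frac{\left(4 - -9\right) \left(-16\right)}{73 + 16} + \sqrt{122} = \frac{\left(4 + 9\right) \left(-16\right)}{89} + \sqrt{122} = \frac{13 \left(-16\right)}{89} + \sqrt{122} = \frac{1}{89} \left(-208\right) + \sqrt{122} = - \frac{208}{89} + \sqrt{122}$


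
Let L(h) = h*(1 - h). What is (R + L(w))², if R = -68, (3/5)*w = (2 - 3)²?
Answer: 386884/81 ≈ 4776.3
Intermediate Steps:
w = 5/3 (w = 5*(2 - 3)²/3 = (5/3)*(-1)² = (5/3)*1 = 5/3 ≈ 1.6667)
(R + L(w))² = (-68 + 5*(1 - 1*5/3)/3)² = (-68 + 5*(1 - 5/3)/3)² = (-68 + (5/3)*(-⅔))² = (-68 - 10/9)² = (-622/9)² = 386884/81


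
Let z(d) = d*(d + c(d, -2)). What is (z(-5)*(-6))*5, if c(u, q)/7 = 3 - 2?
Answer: 300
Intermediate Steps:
c(u, q) = 7 (c(u, q) = 7*(3 - 2) = 7*1 = 7)
z(d) = d*(7 + d) (z(d) = d*(d + 7) = d*(7 + d))
(z(-5)*(-6))*5 = (-5*(7 - 5)*(-6))*5 = (-5*2*(-6))*5 = -10*(-6)*5 = 60*5 = 300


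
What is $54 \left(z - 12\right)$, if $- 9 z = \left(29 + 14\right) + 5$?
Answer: $-936$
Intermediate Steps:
$z = - \frac{16}{3}$ ($z = - \frac{\left(29 + 14\right) + 5}{9} = - \frac{43 + 5}{9} = \left(- \frac{1}{9}\right) 48 = - \frac{16}{3} \approx -5.3333$)
$54 \left(z - 12\right) = 54 \left(- \frac{16}{3} - 12\right) = 54 \left(- \frac{52}{3}\right) = -936$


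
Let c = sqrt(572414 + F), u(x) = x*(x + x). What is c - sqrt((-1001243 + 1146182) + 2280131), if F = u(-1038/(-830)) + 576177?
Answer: -sqrt(2425070) + 7*sqrt(4037073953)/415 ≈ -485.54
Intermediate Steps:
u(x) = 2*x**2 (u(x) = x*(2*x) = 2*x**2)
F = 99232622547/172225 (F = 2*(-1038/(-830))**2 + 576177 = 2*(-1038*(-1/830))**2 + 576177 = 2*(519/415)**2 + 576177 = 2*(269361/172225) + 576177 = 538722/172225 + 576177 = 99232622547/172225 ≈ 5.7618e+5)
c = 7*sqrt(4037073953)/415 (c = sqrt(572414 + 99232622547/172225) = sqrt(197816623697/172225) = 7*sqrt(4037073953)/415 ≈ 1071.7)
c - sqrt((-1001243 + 1146182) + 2280131) = 7*sqrt(4037073953)/415 - sqrt((-1001243 + 1146182) + 2280131) = 7*sqrt(4037073953)/415 - sqrt(144939 + 2280131) = 7*sqrt(4037073953)/415 - sqrt(2425070) = -sqrt(2425070) + 7*sqrt(4037073953)/415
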